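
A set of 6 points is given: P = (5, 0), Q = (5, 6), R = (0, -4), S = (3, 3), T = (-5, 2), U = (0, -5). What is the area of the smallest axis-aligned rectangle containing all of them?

x ranges over [-5, 5], width 10.
y ranges over [-5, 6], height 11.
Area = 10 × 11 = 110.

110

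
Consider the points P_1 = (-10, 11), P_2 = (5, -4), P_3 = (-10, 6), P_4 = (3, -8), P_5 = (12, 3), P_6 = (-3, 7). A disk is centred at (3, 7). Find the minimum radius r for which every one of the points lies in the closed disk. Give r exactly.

15

The required radius is the distance from (3, 7) to the farthest point.
Squared distances: 185, 125, 170, 225, 97, 36.
Maximum is 225, attained at P_4.
r = √225 = 15.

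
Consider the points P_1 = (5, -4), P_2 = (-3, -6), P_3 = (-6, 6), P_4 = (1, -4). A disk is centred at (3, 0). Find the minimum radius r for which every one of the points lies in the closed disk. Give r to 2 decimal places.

10.82

The required radius is the distance from (3, 0) to the farthest point.
Squared distances: 20, 72, 117, 20.
Maximum is 117, attained at P_3.
r = √117 ≈ 10.82.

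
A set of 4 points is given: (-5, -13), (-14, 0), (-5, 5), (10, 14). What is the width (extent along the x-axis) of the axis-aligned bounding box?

max x = 10, min x = -14, so width = 24.

24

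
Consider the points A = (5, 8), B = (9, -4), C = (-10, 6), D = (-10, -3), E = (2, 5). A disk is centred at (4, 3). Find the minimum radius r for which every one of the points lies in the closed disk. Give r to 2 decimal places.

The required radius is the distance from (4, 3) to the farthest point.
Squared distances: 26, 74, 205, 232, 8.
Maximum is 232, attained at D.
r = √232 ≈ 15.23.

15.23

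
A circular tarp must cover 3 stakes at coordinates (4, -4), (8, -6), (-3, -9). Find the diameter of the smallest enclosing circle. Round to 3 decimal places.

Call the three points A, B, C in the order given.
Side lengths²: AB² = 20, AC² = 74, BC² = 130.
Since BC² = 130 ≥ 74 + 20 = 94, the angle opposite BC is not acute, so the smallest enclosing circle has BC as diameter.
Centre = midpoint of BC = (2.5, -7.5), r² = 130/4 = 32.5.
Diameter = 2r = 2√(32.5) ≈ 11.402.

11.402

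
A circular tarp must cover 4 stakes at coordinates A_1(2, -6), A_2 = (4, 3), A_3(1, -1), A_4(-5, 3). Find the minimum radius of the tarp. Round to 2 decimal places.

The minimum enclosing circle of a finite set is fixed by two of the points (as a diameter) or three (as a circumcircle).
The minimum enclosing circle is determined by three boundary points: A_1, A_2, A_4.
Their circumcentre is (-0.5, -13/18) with r² = 5525/162.
The farthest remaining point A_3 is at distance² 377/162 ≤ 5525/162.
r = √(5525/162) ≈ 5.84.

5.84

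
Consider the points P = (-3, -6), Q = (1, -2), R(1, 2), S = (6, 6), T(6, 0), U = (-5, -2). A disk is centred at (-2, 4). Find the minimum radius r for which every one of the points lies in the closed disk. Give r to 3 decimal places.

The required radius is the distance from (-2, 4) to the farthest point.
Squared distances: 101, 45, 13, 68, 80, 45.
Maximum is 101, attained at P.
r = √101 ≈ 10.050.

10.050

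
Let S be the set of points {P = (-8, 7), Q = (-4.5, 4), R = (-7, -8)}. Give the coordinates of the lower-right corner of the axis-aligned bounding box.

(-4.5, -8)

x-range [-8, -4.5], y-range [-8, 7].
The lower-right corner is (-4.5, -8).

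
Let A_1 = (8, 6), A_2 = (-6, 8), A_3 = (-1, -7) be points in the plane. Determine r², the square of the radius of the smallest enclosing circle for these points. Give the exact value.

78.125

Side lengths²: A_1A_2² = 200, A_1A_3² = 250, A_2A_3² = 250.
Since A_2A_3² = 250 < 250 + 200 = 450, the triangle is acute, so the smallest enclosing circle is the circumcircle.
Circumcentre = (0.25, 1.75), r² = 78.125.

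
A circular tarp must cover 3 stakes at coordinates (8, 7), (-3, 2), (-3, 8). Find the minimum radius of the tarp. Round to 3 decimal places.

Call the three points A, B, C in the order given.
Side lengths²: AB² = 146, AC² = 122, BC² = 36.
Since AB² = 146 < 122 + 36 = 158, the triangle is acute, so the smallest enclosing circle is the circumcircle.
Circumcentre = (25/11, 5), r² = 4453/121.
r = √(4453/121) ≈ 6.066.

6.066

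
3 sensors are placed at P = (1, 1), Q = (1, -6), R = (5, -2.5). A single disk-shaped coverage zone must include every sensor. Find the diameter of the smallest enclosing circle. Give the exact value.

7.0625

Side lengths²: PQ² = 49, PR² = 28.25, QR² = 28.25.
Since PQ² = 49 < 28.25 + 28.25 = 56.5, the triangle is acute, so the smallest enclosing circle is the circumcircle.
Circumcentre = (1.46875, -2.5), r² = 12.4697265625.
Diameter = 2r = 2√(12.4697265625) = 7.0625.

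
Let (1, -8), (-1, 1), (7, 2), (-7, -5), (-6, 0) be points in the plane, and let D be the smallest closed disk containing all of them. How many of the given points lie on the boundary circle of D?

2

The farthest pair is (7, 2)–(-7, -5) with squared distance 245. The circle on this segment as diameter has centre (0, -1.5) and r² = 245/4 = 61.25.
Check (1, -8): distance² to centre = 43.25 ≤ 61.25, so it lies inside.
All remaining points lie in this disk, and no smaller disk contains both endpoints, so this is the minimum enclosing circle.
The points at distance exactly r from the centre are (7, 2), (-7, -5) — 2 points.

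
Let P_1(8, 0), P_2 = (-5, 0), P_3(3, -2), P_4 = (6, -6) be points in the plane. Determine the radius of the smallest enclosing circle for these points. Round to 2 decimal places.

6.60

By Welzl's lemma the MEC is supported by two points (diametrically opposite) or three points (on a circumcircle).
The minimum enclosing circle is determined by three boundary points: P_1, P_2, P_4.
Their circumcentre is (1.5, -7/6) with r² = 785/18.
The farthest remaining point P_3 is at distance² 53/18 ≤ 785/18.
r = √(785/18) ≈ 6.60.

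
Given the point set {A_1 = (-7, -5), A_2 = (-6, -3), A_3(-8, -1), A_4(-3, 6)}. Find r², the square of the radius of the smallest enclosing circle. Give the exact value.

34.25

A smallest enclosing disk is always determined by at most three of the input points on its boundary.
The farthest pair is A_1–A_4 with squared distance 137. The circle on this segment as diameter has centre (-5, 0.5) and r² = 137/4 = 34.25.
Check A_2: distance² to centre = 13.25 ≤ 34.25, so it lies inside.
All remaining points lie in this disk, and no smaller disk contains both endpoints, so this is the minimum enclosing circle.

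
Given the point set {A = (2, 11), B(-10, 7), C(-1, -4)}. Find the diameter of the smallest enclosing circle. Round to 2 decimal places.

Side lengths²: AB² = 160, AC² = 234, BC² = 202.
Since AC² = 234 < 202 + 160 = 362, the triangle is acute, so the smallest enclosing circle is the circumcircle.
Circumcentre = (-33/14, 57/14), r² = 6565/98.
Diameter = 2r = 2√(6565/98) ≈ 16.37.

16.37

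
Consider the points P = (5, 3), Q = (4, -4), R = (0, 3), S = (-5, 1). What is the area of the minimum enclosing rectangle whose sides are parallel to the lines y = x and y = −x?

In coordinates u = x + y, v = x − y the rectangle is axis-aligned; the map (x,y)→(u,v) scales areas by 2.
u-values: 8, 0, 3, -4; range = 8 − (-4) = 12.
v-values: 2, 8, -3, -6; range = 8 − (-6) = 14.
Area = (12 × 14) / 2 = 84.

84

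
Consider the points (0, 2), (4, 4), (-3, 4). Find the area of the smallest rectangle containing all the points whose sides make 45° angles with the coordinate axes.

In coordinates u = x + y, v = x − y the rectangle is axis-aligned; the map (x,y)→(u,v) scales areas by 2.
u-values: 2, 8, 1; range = 8 − 1 = 7.
v-values: -2, 0, -7; range = 0 − (-7) = 7.
Area = (7 × 7) / 2 = 24.5.

24.5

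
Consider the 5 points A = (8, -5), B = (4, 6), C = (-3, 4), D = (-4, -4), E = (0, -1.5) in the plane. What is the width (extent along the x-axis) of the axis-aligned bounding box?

12

max x = 8, min x = -4, so width = 12.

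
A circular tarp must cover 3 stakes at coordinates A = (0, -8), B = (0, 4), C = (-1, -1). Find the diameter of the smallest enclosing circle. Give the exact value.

Side lengths²: AB² = 144, AC² = 50, BC² = 26.
Since AB² = 144 ≥ 50 + 26 = 76, the angle opposite AB is not acute, so the smallest enclosing circle has AB as diameter.
Centre = midpoint of AB = (0, -2), r² = 144/4 = 36.
Diameter = 2r = 2√36 = 12.

12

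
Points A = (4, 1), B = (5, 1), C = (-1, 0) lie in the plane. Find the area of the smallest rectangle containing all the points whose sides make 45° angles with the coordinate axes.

17.5

In coordinates u = x + y, v = x − y the rectangle is axis-aligned; the map (x,y)→(u,v) scales areas by 2.
u-values: 5, 6, -1; range = 6 − (-1) = 7.
v-values: 3, 4, -1; range = 4 − (-1) = 5.
Area = (7 × 5) / 2 = 17.5.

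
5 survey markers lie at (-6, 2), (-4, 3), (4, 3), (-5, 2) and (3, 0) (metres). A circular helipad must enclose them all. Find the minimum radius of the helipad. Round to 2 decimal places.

The minimum enclosing circle of a finite set is fixed by two of the points (as a diameter) or three (as a circumcircle).
The farthest pair is (-6, 2)–(4, 3) with squared distance 101. The circle on this segment as diameter has centre (-1, 2.5) and r² = 101/4 = 25.25.
Check (-4, 3): distance² to centre = 9.25 ≤ 25.25, so it lies inside.
All remaining points lie in this disk, and no smaller disk contains both endpoints, so this is the minimum enclosing circle.
r = √(25.25) ≈ 5.02.

5.02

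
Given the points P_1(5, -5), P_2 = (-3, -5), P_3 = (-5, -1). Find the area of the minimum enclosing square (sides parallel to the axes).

100

The bounding box has width 10 and height 4.
An axis-aligned square enclosing the set must have side ≥ max(width, height).
So the minimum side is max(10, 4) = 10.
Area = 10² = 100.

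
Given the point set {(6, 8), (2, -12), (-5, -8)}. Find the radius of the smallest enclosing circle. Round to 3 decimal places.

Call the three points A, B, C in the order given.
Side lengths²: AB² = 416, AC² = 377, BC² = 65.
Since AB² = 416 < 377 + 65 = 442, the triangle is acute, so the smallest enclosing circle is the circumcircle.
Circumcentre = (19/6, -11/6), r² = 1885/18.
r = √(1885/18) ≈ 10.233.

10.233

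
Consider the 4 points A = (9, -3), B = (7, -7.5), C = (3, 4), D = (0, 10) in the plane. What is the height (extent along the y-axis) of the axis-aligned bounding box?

17.5

max y = 10, min y = -7.5, so height = 17.5.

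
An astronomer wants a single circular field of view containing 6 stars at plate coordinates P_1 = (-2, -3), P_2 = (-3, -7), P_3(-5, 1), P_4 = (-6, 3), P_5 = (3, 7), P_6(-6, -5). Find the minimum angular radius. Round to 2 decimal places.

The minimum enclosing circle of a finite set is fixed by two of the points (as a diameter) or three (as a circumcircle).
The minimum enclosing circle is determined by three boundary points: P_2, P_5, P_6.
Their circumcentre is (-7/18, 1/6) with r² = 9425/162.
The farthest remaining point P_4 is at distance² 6401/162 ≤ 9425/162.
r = √(9425/162) ≈ 7.63.

7.63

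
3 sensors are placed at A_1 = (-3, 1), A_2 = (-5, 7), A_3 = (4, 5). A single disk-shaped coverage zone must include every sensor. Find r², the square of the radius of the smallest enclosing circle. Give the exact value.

Side lengths²: A_1A_2² = 40, A_1A_3² = 65, A_2A_3² = 85.
Since A_2A_3² = 85 < 65 + 40 = 105, the triangle is acute, so the smallest enclosing circle is the circumcircle.
Circumcentre = (-0.7, 5.1), r² = 22.1.

22.1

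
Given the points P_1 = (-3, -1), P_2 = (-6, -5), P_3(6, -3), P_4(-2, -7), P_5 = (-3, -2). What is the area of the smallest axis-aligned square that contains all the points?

The bounding box has width 12 and height 6.
An axis-aligned square enclosing the set must have side ≥ max(width, height).
So the minimum side is max(12, 6) = 12.
Area = 12² = 144.

144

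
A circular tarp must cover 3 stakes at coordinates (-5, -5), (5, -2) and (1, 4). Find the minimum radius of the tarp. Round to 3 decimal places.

Call the three points A, B, C in the order given.
Side lengths²: AB² = 109, AC² = 117, BC² = 52.
Since AC² = 117 < 109 + 52 = 161, the triangle is acute, so the smallest enclosing circle is the circumcircle.
Circumcentre = (-0.625, -17/12), r² = 18421/576.
r = √(18421/576) ≈ 5.655.

5.655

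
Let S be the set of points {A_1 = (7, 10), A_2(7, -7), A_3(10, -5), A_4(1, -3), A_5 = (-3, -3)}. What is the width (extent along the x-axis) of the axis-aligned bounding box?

13

max x = 10, min x = -3, so width = 13.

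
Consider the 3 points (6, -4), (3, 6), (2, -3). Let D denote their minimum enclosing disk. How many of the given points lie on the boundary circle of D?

Call the three points A, B, C in the order given.
Side lengths²: AB² = 109, AC² = 17, BC² = 82.
Since AB² = 109 ≥ 82 + 17 = 99, the angle opposite AB is not acute, so the smallest enclosing circle has AB as diameter.
Centre = midpoint of AB = (4.5, 1), r² = 109/4 = 27.25.
The points at distance exactly r from the centre are (6, -4), (3, 6) — 2 points.

2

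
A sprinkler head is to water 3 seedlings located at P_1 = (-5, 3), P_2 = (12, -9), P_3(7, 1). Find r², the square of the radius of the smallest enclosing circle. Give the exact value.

108.25

Side lengths²: P_1P_2² = 433, P_1P_3² = 148, P_2P_3² = 125.
Since P_1P_2² = 433 ≥ 148 + 125 = 273, the angle opposite P_1P_2 is not acute, so the smallest enclosing circle has P_1P_2 as diameter.
Centre = midpoint of P_1P_2 = (3.5, -3), r² = 433/4 = 108.25.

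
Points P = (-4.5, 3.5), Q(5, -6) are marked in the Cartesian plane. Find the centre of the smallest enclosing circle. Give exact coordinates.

(0.25, -1.25)

The smallest circle enclosing two points has them as diameter endpoints.
Centre = midpoint = (0.25, -1.25); r² = |PQ|²/4 = 180.5/4 = 45.125.
Centre = (0.25, -1.25).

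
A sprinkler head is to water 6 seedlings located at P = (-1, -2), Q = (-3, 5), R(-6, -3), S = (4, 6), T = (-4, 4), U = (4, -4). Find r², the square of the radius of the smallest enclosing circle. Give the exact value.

The minimum enclosing circle is determined by three boundary points: R, S, U.
Their circumcentre is (-0.55, 1) with r² = 45.7025.
The farthest remaining point Q is at distance² 22.0025 ≤ 45.7025.

45.7025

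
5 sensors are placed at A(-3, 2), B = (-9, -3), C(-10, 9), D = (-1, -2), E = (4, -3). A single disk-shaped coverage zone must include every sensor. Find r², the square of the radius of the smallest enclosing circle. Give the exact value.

85

A smallest enclosing disk is always determined by at most three of the input points on its boundary.
The farthest pair is C–E with squared distance 340. The circle on this segment as diameter has centre (-3, 3) and r² = 340/4 = 85.
Check A: distance² to centre = 1 ≤ 85, so it lies inside.
All remaining points lie in this disk, and no smaller disk contains both endpoints, so this is the minimum enclosing circle.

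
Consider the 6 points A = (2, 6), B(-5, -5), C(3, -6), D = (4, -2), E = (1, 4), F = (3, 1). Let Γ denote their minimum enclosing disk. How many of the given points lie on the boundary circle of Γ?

3

The minimum enclosing circle of a finite set is fixed by two of the points (as a diameter) or three (as a circumcircle).
The minimum enclosing circle is determined by three boundary points: A, B, C.
Their circumcentre is (-13/38, -9/38) with r² = 32045/722.
The farthest remaining point D is at distance² 15857/722 ≤ 32045/722.
The points at distance exactly r from the centre are A, B, C — 3 points.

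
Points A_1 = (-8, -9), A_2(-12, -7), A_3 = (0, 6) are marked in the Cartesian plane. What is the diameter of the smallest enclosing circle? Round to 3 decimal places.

Side lengths²: A_1A_2² = 20, A_1A_3² = 289, A_2A_3² = 313.
Since A_2A_3² = 313 ≥ 289 + 20 = 309, the angle opposite A_2A_3 is not acute, so the smallest enclosing circle has A_2A_3 as diameter.
Centre = midpoint of A_2A_3 = (-6, -0.5), r² = 313/4 = 78.25.
Diameter = 2r = 2√(78.25) ≈ 17.692.

17.692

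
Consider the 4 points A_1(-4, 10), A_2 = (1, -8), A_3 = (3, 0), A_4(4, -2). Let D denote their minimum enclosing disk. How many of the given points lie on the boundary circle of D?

2

A smallest enclosing disk is always determined by at most three of the input points on its boundary.
The farthest pair is A_1–A_2 with squared distance 349. The circle on this segment as diameter has centre (-1.5, 1) and r² = 349/4 = 87.25.
Check A_3: distance² to centre = 21.25 ≤ 87.25, so it lies inside.
All remaining points lie in this disk, and no smaller disk contains both endpoints, so this is the minimum enclosing circle.
The points at distance exactly r from the centre are A_1, A_2 — 2 points.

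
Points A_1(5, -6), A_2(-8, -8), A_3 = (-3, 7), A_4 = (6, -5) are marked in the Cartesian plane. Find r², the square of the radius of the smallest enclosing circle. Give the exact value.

A smallest enclosing disk is always determined by at most three of the input points on its boundary.
The minimum enclosing circle is determined by three boundary points: A_2, A_3, A_4.
Their circumcentre is (-53/26, -43/26) with r² = 25625/338.
The farthest remaining point A_1 is at distance² 23129/338 ≤ 25625/338.

25625/338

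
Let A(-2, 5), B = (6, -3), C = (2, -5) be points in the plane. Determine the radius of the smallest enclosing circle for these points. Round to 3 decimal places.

5.676

Side lengths²: AB² = 128, AC² = 116, BC² = 20.
Since AB² = 128 < 116 + 20 = 136, the triangle is acute, so the smallest enclosing circle is the circumcircle.
Circumcentre = (5/3, 2/3), r² = 290/9.
r = √(290/9) ≈ 5.676.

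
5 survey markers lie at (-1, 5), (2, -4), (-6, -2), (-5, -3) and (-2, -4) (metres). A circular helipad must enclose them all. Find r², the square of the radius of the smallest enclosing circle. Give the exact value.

By Welzl's lemma the MEC is supported by two points (diametrically opposite) or three points (on a circumcircle).
The minimum enclosing circle is determined by three boundary points: (-1, 5), (2, -4), (-6, -2).
Their circumcentre is (-14/11, -1/11) with r² = 3145/121.
The farthest remaining point (-5, -3) is at distance² 2705/121 ≤ 3145/121.

3145/121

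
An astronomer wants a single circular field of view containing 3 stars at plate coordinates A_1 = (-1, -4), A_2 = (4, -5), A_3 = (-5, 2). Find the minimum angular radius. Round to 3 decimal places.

5.701

Side lengths²: A_1A_2² = 26, A_1A_3² = 52, A_2A_3² = 130.
Since A_2A_3² = 130 ≥ 52 + 26 = 78, the angle opposite A_2A_3 is not acute, so the smallest enclosing circle has A_2A_3 as diameter.
Centre = midpoint of A_2A_3 = (-0.5, -1.5), r² = 130/4 = 32.5.
r = √(32.5) ≈ 5.701.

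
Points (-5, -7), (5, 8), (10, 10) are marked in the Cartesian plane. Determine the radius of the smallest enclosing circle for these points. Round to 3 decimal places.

11.336

Call the three points A, B, C in the order given.
Side lengths²: AB² = 325, AC² = 514, BC² = 29.
Since AC² = 514 ≥ 325 + 29 = 354, the angle opposite AC is not acute, so the smallest enclosing circle has AC as diameter.
Centre = midpoint of AC = (2.5, 1.5), r² = 514/4 = 128.5.
r = √(128.5) ≈ 11.336.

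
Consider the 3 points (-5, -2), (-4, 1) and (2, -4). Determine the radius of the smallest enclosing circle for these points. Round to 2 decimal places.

3.91

Call the three points A, B, C in the order given.
Side lengths²: AB² = 10, AC² = 53, BC² = 61.
Since BC² = 61 < 53 + 10 = 63, the triangle is acute, so the smallest enclosing circle is the circumcircle.
Circumcentre = (-51/46, -75/46), r² = 16165/1058.
r = √(16165/1058) ≈ 3.91.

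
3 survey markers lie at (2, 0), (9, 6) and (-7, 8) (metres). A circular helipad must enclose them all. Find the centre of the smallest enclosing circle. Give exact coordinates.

Call the three points A, B, C in the order given.
Side lengths²: AB² = 85, AC² = 145, BC² = 260.
Since BC² = 260 ≥ 145 + 85 = 230, the angle opposite BC is not acute, so the smallest enclosing circle has BC as diameter.
Centre = midpoint of BC = (1, 7), r² = 260/4 = 65.
Centre = (1, 7).

(1, 7)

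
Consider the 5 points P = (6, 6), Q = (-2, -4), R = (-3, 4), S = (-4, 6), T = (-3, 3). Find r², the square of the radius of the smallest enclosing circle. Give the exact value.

42.64

By Welzl's lemma the MEC is supported by two points (diametrically opposite) or three points (on a circumcircle).
The minimum enclosing circle is determined by three boundary points: P, Q, S.
Their circumcentre is (1, 1.8) with r² = 42.64.
The farthest remaining point R is at distance² 20.84 ≤ 42.64.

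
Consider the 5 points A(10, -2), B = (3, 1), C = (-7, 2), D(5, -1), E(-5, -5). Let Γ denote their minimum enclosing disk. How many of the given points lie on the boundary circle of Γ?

A smallest enclosing disk is always determined by at most three of the input points on its boundary.
The farthest pair is A–C with squared distance 305. The circle on this segment as diameter has centre (1.5, 0) and r² = 305/4 = 76.25.
Check B: distance² to centre = 3.25 ≤ 76.25, so it lies inside.
All remaining points lie in this disk, and no smaller disk contains both endpoints, so this is the minimum enclosing circle.
The points at distance exactly r from the centre are A, C — 2 points.

2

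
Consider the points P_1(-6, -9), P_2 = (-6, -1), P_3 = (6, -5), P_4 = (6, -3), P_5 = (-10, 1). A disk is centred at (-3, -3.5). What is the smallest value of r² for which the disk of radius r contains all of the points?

83.25

The required radius is the distance from (-3, -3.5) to the farthest point.
Squared distances: 39.25, 15.25, 83.25, 81.25, 69.25.
Maximum is 83.25, attained at P_3.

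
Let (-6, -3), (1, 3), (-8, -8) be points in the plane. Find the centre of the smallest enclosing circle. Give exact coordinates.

(-3.5, -2.5)

Call the three points A, B, C in the order given.
Side lengths²: AB² = 85, AC² = 29, BC² = 202.
Since BC² = 202 ≥ 85 + 29 = 114, the angle opposite BC is not acute, so the smallest enclosing circle has BC as diameter.
Centre = midpoint of BC = (-3.5, -2.5), r² = 202/4 = 50.5.
Centre = (-3.5, -2.5).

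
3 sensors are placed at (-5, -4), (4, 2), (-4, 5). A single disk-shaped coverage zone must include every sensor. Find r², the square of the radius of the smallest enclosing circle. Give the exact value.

Call the three points A, B, C in the order given.
Side lengths²: AB² = 117, AC² = 82, BC² = 73.
Since AB² = 117 < 82 + 73 = 155, the triangle is acute, so the smallest enclosing circle is the circumcircle.
Circumcentre = (-1.26, 0.14), r² = 31.1272.

31.1272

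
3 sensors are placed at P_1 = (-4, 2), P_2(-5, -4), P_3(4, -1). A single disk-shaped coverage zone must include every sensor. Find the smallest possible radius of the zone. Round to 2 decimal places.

4.83

Side lengths²: P_1P_2² = 37, P_1P_3² = 73, P_2P_3² = 90.
Since P_2P_3² = 90 < 73 + 37 = 110, the triangle is acute, so the smallest enclosing circle is the circumcircle.
Circumcentre = (-27/34, -55/34), r² = 13505/578.
r = √(13505/578) ≈ 4.83.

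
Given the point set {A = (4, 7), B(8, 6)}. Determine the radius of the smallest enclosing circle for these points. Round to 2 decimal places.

2.06

The smallest circle enclosing two points has them as diameter endpoints.
Centre = midpoint = (6, 6.5); r² = |AB|²/4 = 17/4 = 4.25.
r = √(4.25) ≈ 2.06.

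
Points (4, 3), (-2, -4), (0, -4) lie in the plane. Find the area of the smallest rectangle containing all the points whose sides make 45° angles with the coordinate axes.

In coordinates u = x + y, v = x − y the rectangle is axis-aligned; the map (x,y)→(u,v) scales areas by 2.
u-values: 7, -6, -4; range = 7 − (-6) = 13.
v-values: 1, 2, 4; range = 4 − 1 = 3.
Area = (13 × 3) / 2 = 19.5.

19.5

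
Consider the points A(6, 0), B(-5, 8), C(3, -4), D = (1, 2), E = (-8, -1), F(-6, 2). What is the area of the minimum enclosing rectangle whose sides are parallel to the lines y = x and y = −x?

150

In coordinates u = x + y, v = x − y the rectangle is axis-aligned; the map (x,y)→(u,v) scales areas by 2.
u-values: 6, 3, -1, 3, -9, -4; range = 6 − (-9) = 15.
v-values: 6, -13, 7, -1, -7, -8; range = 7 − (-13) = 20.
Area = (15 × 20) / 2 = 150.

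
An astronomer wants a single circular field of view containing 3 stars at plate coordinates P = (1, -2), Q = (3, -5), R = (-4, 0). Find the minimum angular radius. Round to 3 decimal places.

Side lengths²: PQ² = 13, PR² = 29, QR² = 74.
Since QR² = 74 ≥ 29 + 13 = 42, the angle opposite QR is not acute, so the smallest enclosing circle has QR as diameter.
Centre = midpoint of QR = (-0.5, -2.5), r² = 74/4 = 18.5.
r = √(18.5) ≈ 4.301.

4.301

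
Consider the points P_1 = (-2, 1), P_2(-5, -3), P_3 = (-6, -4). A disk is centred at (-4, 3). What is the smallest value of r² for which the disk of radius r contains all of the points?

53

The required radius is the distance from (-4, 3) to the farthest point.
Squared distances: 8, 37, 53.
Maximum is 53, attained at P_3.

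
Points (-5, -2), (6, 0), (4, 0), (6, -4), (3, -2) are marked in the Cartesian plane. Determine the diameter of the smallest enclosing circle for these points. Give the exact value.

125/11

The minimum enclosing circle of a finite set is fixed by two of the points (as a diameter) or three (as a circumcircle).
The minimum enclosing circle is determined by three boundary points: (-5, -2), (6, 0), (6, -4).
Their circumcentre is (15/22, -2) with r² = 15625/484.
The farthest remaining point (4, 0) is at distance² 7265/484 ≤ 15625/484.
Diameter = 2r = 2√(15625/484) = 125/11.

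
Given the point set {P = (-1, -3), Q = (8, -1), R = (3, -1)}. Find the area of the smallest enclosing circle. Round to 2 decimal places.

Side lengths²: PQ² = 85, PR² = 20, QR² = 25.
Since PQ² = 85 ≥ 25 + 20 = 45, the angle opposite PQ is not acute, so the smallest enclosing circle has PQ as diameter.
Centre = midpoint of PQ = (3.5, -2), r² = 85/4 = 21.25.
Area = π·r² = π·21.25 ≈ 66.76.

66.76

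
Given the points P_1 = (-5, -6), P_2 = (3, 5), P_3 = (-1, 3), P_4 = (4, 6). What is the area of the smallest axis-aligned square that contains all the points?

The bounding box has width 9 and height 12.
An axis-aligned square enclosing the set must have side ≥ max(width, height).
So the minimum side is max(9, 12) = 12.
Area = 12² = 144.

144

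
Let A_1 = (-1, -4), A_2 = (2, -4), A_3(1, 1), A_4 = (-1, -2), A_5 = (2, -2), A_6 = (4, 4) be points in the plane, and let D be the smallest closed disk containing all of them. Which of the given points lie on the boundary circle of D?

A smallest enclosing disk is always determined by at most three of the input points on its boundary.
The farthest pair is A_1–A_6 with squared distance 89. The circle on this segment as diameter has centre (1.5, 0) and r² = 89/4 = 22.25.
Check A_2: distance² to centre = 16.25 ≤ 22.25, so it lies inside.
All remaining points lie in this disk, and no smaller disk contains both endpoints, so this is the minimum enclosing circle.
The points at distance exactly r from the centre are A_1, A_6 — 2 points.

A_1, A_6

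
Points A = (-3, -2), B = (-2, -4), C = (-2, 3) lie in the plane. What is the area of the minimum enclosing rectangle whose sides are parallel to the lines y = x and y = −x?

24.5

In coordinates u = x + y, v = x − y the rectangle is axis-aligned; the map (x,y)→(u,v) scales areas by 2.
u-values: -5, -6, 1; range = 1 − (-6) = 7.
v-values: -1, 2, -5; range = 2 − (-5) = 7.
Area = (7 × 7) / 2 = 24.5.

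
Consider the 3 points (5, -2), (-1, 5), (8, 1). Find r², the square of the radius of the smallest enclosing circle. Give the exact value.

Call the three points A, B, C in the order given.
Side lengths²: AB² = 85, AC² = 18, BC² = 97.
Since BC² = 97 < 85 + 18 = 103, the triangle is acute, so the smallest enclosing circle is the circumcircle.
Circumcentre = (87/26, 69/26), r² = 8245/338.

8245/338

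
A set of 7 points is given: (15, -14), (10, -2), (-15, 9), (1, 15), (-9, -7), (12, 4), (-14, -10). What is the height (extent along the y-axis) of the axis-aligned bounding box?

max y = 15, min y = -14, so height = 29.

29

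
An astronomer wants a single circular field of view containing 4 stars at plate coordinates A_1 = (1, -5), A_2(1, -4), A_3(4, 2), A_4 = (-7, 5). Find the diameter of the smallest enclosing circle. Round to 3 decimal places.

12.930

The minimum enclosing circle is determined by three boundary points: A_1, A_3, A_4.
Their circumcentre is (-99/43, 24/43) with r² = 77285/1849.
The farthest remaining point A_2 is at distance² 58580/1849 ≤ 77285/1849.
Diameter = 2r = 2√(77285/1849) ≈ 12.930.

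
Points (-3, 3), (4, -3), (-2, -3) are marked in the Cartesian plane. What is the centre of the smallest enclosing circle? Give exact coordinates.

Call the three points A, B, C in the order given.
Side lengths²: AB² = 85, AC² = 37, BC² = 36.
Since AB² = 85 ≥ 37 + 36 = 73, the angle opposite AB is not acute, so the smallest enclosing circle has AB as diameter.
Centre = midpoint of AB = (0.5, 0), r² = 85/4 = 21.25.
Centre = (0.5, 0).

(0.5, 0)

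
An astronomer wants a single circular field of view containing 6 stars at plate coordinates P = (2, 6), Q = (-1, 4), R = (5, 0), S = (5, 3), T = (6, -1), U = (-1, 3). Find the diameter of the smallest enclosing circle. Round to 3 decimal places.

8.623

By Welzl's lemma the MEC is supported by two points (diametrically opposite) or three points (on a circumcircle).
The minimum enclosing circle is determined by three boundary points: P, Q, T.
Their circumcentre is (155/58, 101/58) with r² = 31265/1682.
The farthest remaining point U is at distance² 25349/1682 ≤ 31265/1682.
Diameter = 2r = 2√(31265/1682) ≈ 8.623.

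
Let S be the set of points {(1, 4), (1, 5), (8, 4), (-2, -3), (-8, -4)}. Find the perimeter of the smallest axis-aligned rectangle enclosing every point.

Width = max x − min x = 8 − (-8) = 16.
Height = max y − min y = 5 − (-4) = 9.
Perimeter = 2(16 + 9) = 50.

50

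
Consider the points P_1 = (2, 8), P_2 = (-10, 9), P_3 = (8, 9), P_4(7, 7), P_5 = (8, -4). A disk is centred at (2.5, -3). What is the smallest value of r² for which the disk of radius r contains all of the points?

The required radius is the distance from (2.5, -3) to the farthest point.
Squared distances: 121.25, 300.25, 174.25, 120.25, 31.25.
Maximum is 300.25, attained at P_2.

300.25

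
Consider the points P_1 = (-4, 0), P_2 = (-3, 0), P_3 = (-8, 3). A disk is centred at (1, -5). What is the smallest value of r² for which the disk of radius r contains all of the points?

The required radius is the distance from (1, -5) to the farthest point.
Squared distances: 50, 41, 145.
Maximum is 145, attained at P_3.

145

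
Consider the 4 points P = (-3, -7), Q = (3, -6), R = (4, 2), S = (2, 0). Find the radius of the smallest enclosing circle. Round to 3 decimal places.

The farthest pair is P–R with squared distance 130. The circle on this segment as diameter has centre (0.5, -2.5) and r² = 130/4 = 32.5.
Check Q: distance² to centre = 18.5 ≤ 32.5, so it lies inside.
All remaining points lie in this disk, and no smaller disk contains both endpoints, so this is the minimum enclosing circle.
r = √(32.5) ≈ 5.701.

5.701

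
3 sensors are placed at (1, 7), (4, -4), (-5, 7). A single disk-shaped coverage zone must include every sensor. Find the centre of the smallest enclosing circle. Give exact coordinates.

Call the three points A, B, C in the order given.
Side lengths²: AB² = 130, AC² = 36, BC² = 202.
Since BC² = 202 ≥ 130 + 36 = 166, the angle opposite BC is not acute, so the smallest enclosing circle has BC as diameter.
Centre = midpoint of BC = (-0.5, 1.5), r² = 202/4 = 50.5.
Centre = (-0.5, 1.5).

(-0.5, 1.5)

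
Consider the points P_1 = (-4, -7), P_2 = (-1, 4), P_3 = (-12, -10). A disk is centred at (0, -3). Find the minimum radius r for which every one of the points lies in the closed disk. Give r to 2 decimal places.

13.89

The required radius is the distance from (0, -3) to the farthest point.
Squared distances: 32, 50, 193.
Maximum is 193, attained at P_3.
r = √193 ≈ 13.89.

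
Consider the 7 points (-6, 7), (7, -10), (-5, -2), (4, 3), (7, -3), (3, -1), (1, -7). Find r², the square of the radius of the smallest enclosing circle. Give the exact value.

A smallest enclosing disk is always determined by at most three of the input points on its boundary.
The farthest pair is (-6, 7)–(7, -10) with squared distance 458. The circle on this segment as diameter has centre (0.5, -1.5) and r² = 458/4 = 114.5.
Check (-5, -2): distance² to centre = 30.5 ≤ 114.5, so it lies inside.
All remaining points lie in this disk, and no smaller disk contains both endpoints, so this is the minimum enclosing circle.

114.5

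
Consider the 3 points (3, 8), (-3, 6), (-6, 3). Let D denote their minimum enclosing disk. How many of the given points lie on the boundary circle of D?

Call the three points A, B, C in the order given.
Side lengths²: AB² = 40, AC² = 106, BC² = 18.
Since AC² = 106 ≥ 40 + 18 = 58, the angle opposite AC is not acute, so the smallest enclosing circle has AC as diameter.
Centre = midpoint of AC = (-1.5, 5.5), r² = 106/4 = 26.5.
The points at distance exactly r from the centre are (3, 8), (-6, 3) — 2 points.

2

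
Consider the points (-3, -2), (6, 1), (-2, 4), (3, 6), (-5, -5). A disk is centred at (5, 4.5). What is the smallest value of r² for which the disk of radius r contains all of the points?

The required radius is the distance from (5, 4.5) to the farthest point.
Squared distances: 106.25, 13.25, 49.25, 6.25, 190.25.
Maximum is 190.25, attained at (-5, -5).

190.25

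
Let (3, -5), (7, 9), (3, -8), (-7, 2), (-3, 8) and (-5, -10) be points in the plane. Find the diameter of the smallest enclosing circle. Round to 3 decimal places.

22.472

By Welzl's lemma the MEC is supported by two points (diametrically opposite) or three points (on a circumcircle).
The farthest pair is (7, 9)–(-5, -10) with squared distance 505. The circle on this segment as diameter has centre (1, -0.5) and r² = 505/4 = 126.25.
Check (3, -5): distance² to centre = 24.25 ≤ 126.25, so it lies inside.
All remaining points lie in this disk, and no smaller disk contains both endpoints, so this is the minimum enclosing circle.
Diameter = 2r = 2√(126.25) ≈ 22.472.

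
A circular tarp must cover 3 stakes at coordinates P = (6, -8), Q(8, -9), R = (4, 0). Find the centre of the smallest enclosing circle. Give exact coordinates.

Side lengths²: PQ² = 5, PR² = 68, QR² = 97.
Since QR² = 97 ≥ 68 + 5 = 73, the angle opposite QR is not acute, so the smallest enclosing circle has QR as diameter.
Centre = midpoint of QR = (6, -4.5), r² = 97/4 = 24.25.
Centre = (6, -4.5).

(6, -4.5)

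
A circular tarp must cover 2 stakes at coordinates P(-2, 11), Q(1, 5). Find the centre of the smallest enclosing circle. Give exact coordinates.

(-0.5, 8)

The smallest circle enclosing two points has them as diameter endpoints.
Centre = midpoint = (-0.5, 8); r² = |PQ|²/4 = 45/4 = 11.25.
Centre = (-0.5, 8).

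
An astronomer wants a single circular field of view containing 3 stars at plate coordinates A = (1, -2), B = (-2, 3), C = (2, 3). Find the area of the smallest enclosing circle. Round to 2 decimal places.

Side lengths²: AB² = 34, AC² = 26, BC² = 16.
Since AB² = 34 < 26 + 16 = 42, the triangle is acute, so the smallest enclosing circle is the circumcircle.
Circumcentre = (0, 0.8), r² = 8.84.
Area = π·r² = π·8.84 ≈ 27.77.

27.77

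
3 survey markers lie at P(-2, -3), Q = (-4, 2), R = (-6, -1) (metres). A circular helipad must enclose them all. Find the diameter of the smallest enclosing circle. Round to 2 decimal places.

Side lengths²: PQ² = 29, PR² = 20, QR² = 13.
Since PQ² = 29 < 20 + 13 = 33, the triangle is acute, so the smallest enclosing circle is the circumcircle.
Circumcentre = (-3.3125, -0.625), r² = 7.36328125.
Diameter = 2r = 2√(7.36328125) ≈ 5.43.

5.43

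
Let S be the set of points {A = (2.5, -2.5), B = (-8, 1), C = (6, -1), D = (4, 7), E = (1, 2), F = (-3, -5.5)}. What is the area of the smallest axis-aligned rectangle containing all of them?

175

x ranges over [-8, 6], width 14.
y ranges over [-5.5, 7], height 12.5.
Area = 14 × 12.5 = 175.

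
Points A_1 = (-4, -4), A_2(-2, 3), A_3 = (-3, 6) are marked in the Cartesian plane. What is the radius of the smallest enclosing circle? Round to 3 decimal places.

Side lengths²: A_1A_2² = 53, A_1A_3² = 101, A_2A_3² = 10.
Since A_1A_3² = 101 ≥ 53 + 10 = 63, the angle opposite A_1A_3 is not acute, so the smallest enclosing circle has A_1A_3 as diameter.
Centre = midpoint of A_1A_3 = (-3.5, 1), r² = 101/4 = 25.25.
r = √(25.25) ≈ 5.025.

5.025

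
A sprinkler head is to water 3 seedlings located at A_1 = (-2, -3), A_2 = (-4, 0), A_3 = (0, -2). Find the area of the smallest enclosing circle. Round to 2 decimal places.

Side lengths²: A_1A_2² = 13, A_1A_3² = 5, A_2A_3² = 20.
Since A_2A_3² = 20 ≥ 13 + 5 = 18, the angle opposite A_2A_3 is not acute, so the smallest enclosing circle has A_2A_3 as diameter.
Centre = midpoint of A_2A_3 = (-2, -1), r² = 20/4 = 5.
Area = π·r² = π·5 ≈ 15.71.

15.71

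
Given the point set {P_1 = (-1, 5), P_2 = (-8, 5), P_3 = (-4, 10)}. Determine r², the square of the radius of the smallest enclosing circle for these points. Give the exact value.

13.94

Side lengths²: P_1P_2² = 49, P_1P_3² = 34, P_2P_3² = 41.
Since P_1P_2² = 49 < 41 + 34 = 75, the triangle is acute, so the smallest enclosing circle is the circumcircle.
Circumcentre = (-4.5, 6.3), r² = 13.94.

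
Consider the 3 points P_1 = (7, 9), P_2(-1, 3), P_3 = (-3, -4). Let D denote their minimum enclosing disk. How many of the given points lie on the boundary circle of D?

2

Side lengths²: P_1P_2² = 100, P_1P_3² = 269, P_2P_3² = 53.
Since P_1P_3² = 269 ≥ 100 + 53 = 153, the angle opposite P_1P_3 is not acute, so the smallest enclosing circle has P_1P_3 as diameter.
Centre = midpoint of P_1P_3 = (2, 2.5), r² = 269/4 = 67.25.
The points at distance exactly r from the centre are P_1, P_3 — 2 points.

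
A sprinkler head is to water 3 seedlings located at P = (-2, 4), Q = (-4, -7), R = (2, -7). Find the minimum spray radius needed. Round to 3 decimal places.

Side lengths²: PQ² = 125, PR² = 137, QR² = 36.
Since PR² = 137 < 125 + 36 = 161, the triangle is acute, so the smallest enclosing circle is the circumcircle.
Circumcentre = (-1, -41/22), r² = 17125/484.
r = √(17125/484) ≈ 5.948.

5.948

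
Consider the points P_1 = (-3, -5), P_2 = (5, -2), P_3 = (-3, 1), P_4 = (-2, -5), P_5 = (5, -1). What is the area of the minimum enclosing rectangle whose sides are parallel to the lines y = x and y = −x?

In coordinates u = x + y, v = x − y the rectangle is axis-aligned; the map (x,y)→(u,v) scales areas by 2.
u-values: -8, 3, -2, -7, 4; range = 4 − (-8) = 12.
v-values: 2, 7, -4, 3, 6; range = 7 − (-4) = 11.
Area = (12 × 11) / 2 = 66.

66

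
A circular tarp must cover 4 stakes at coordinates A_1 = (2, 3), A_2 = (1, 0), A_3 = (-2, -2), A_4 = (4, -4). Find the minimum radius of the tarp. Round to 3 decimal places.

3.879

The minimum enclosing circle of a finite set is fixed by two of the points (as a diameter) or three (as a circumcircle).
The minimum enclosing circle is determined by three boundary points: A_1, A_3, A_4.
Their circumcentre is (65/38, -33/38) with r² = 10865/722.
The farthest remaining point A_2 is at distance² 909/722 ≤ 10865/722.
r = √(10865/722) ≈ 3.879.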